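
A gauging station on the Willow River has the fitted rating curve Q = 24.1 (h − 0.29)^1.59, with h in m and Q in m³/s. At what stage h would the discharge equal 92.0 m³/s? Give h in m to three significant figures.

h − h₀ = (Q/C)^(1/b) = (92.0/24.1)^(1/1.59) = 2.322 m
h = 0.29 + 2.322 = 2.612 m

2.61 m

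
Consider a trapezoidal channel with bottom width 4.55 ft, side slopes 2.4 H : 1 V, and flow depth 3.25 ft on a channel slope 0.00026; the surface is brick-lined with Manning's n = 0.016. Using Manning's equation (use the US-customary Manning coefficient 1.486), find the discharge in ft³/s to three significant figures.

91.3 ft³/s

A = (b + z·y)·y = (4.55 + 2.4×3.25)×3.25 = 40.14 ft²
P = b + 2y√(1+z²) = 4.55 + 2×3.25×√(1+2.4²) = 21.45 ft
R = A/P = 40.14/21.45 = 1.871 ft
Q = (1.486/n)·A·R^(2/3)·S^(1/2) = (1.486/0.016) × 40.14 × 1.871^(2/3) × 0.00026^(1/2) = 91.27 ft³/s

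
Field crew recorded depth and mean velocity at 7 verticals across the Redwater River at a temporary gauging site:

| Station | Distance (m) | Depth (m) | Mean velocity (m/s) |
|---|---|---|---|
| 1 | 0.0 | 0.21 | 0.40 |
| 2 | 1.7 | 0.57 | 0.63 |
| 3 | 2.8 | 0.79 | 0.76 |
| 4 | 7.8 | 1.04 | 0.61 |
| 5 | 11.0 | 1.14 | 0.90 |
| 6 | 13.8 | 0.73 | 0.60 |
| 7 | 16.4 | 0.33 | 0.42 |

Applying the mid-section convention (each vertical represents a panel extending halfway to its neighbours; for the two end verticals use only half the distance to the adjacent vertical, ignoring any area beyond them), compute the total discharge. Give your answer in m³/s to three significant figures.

w_1 = (1.7 − 0.0)/2 = 0.85 m; q_1 = 0.40 × 0.21 × 0.85 = 0.07140 m³/s
w_2 = (2.8 − 0.0)/2 = 1.4 m; q_2 = 0.63 × 0.57 × 1.4 = 0.5027 m³/s
w_3 = (7.8 − 1.7)/2 = 3.05 m; q_3 = 0.76 × 0.79 × 3.05 = 1.831 m³/s
w_4 = (11.0 − 2.8)/2 = 4.1 m; q_4 = 0.61 × 1.04 × 4.1 = 2.601 m³/s
w_5 = (13.8 − 7.8)/2 = 3 m; q_5 = 0.90 × 1.14 × 3 = 3.078 m³/s
w_6 = (16.4 − 11.0)/2 = 2.7 m; q_6 = 0.60 × 0.73 × 2.7 = 1.183 m³/s
w_7 = (16.4 − 13.8)/2 = 1.3 m; q_7 = 0.42 × 0.33 × 1.3 = 0.1802 m³/s
Q = Σ qᵢ = 9.447 m³/s

9.45 m³/s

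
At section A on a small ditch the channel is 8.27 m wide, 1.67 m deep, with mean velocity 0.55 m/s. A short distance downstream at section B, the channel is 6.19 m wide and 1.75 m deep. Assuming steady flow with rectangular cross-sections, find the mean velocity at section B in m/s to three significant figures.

Q = A₁V₁ = (8.27×1.67) × 0.55 = 7.596 m³/s
A₂ = 6.19 × 1.75 = 10.83 m²
V₂ = Q/A₂ = 7.596/10.83 = 0.7012 m/s

0.701 m/s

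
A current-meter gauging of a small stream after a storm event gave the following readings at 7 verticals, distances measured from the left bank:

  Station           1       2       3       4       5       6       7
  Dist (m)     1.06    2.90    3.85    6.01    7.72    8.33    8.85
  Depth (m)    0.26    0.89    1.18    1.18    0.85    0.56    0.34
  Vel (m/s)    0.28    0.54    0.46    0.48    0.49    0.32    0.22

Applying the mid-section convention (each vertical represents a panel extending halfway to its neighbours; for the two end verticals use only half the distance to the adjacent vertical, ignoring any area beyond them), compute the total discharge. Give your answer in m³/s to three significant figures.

w_1 = (2.90 − 1.06)/2 = 0.92 m; q_1 = 0.28 × 0.26 × 0.92 = 0.06698 m³/s
w_2 = (3.85 − 1.06)/2 = 1.395 m; q_2 = 0.54 × 0.89 × 1.395 = 0.6704 m³/s
w_3 = (6.01 − 2.90)/2 = 1.555 m; q_3 = 0.46 × 1.18 × 1.555 = 0.8441 m³/s
w_4 = (7.72 − 3.85)/2 = 1.935 m; q_4 = 0.48 × 1.18 × 1.935 = 1.096 m³/s
w_5 = (8.33 − 6.01)/2 = 1.16 m; q_5 = 0.49 × 0.85 × 1.16 = 0.4831 m³/s
w_6 = (8.85 − 7.72)/2 = 0.565 m; q_6 = 0.32 × 0.56 × 0.565 = 0.1012 m³/s
w_7 = (8.85 − 8.33)/2 = 0.26 m; q_7 = 0.22 × 0.34 × 0.26 = 0.01945 m³/s
Q = Σ qᵢ = 3.281 m³/s

3.28 m³/s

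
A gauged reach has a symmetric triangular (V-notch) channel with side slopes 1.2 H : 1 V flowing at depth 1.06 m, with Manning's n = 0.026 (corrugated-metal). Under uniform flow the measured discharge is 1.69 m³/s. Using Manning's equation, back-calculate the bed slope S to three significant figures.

0.00352

A = z·y² = 1.2×1.06² = 1.348 m²
P = 2y√(1+z²) = 2×1.06×√(1+1.2²) = 3.312 m
R = A/P = 1.348/3.312 = 0.4072 m
S = (Q·n / (1·A·R^(2/3)))² = (1.69×0.026 / (1×1.348×0.5493))² = 0.003519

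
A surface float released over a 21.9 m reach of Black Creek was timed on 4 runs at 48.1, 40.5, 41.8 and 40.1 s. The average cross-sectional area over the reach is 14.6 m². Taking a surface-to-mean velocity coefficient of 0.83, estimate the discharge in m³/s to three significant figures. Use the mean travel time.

t̄ = (48.1 + 40.5 + 41.8 + 40.1) / 4 = 42.625 s
v_surface = L / t̄ = 21.9 / 42.625 = 0.5138 m/s
v_mean = 0.83 × 0.5138 = 0.4264 m/s
Q = A × v_mean = 14.6 × 0.4264 = 6.226 m³/s

6.23 m³/s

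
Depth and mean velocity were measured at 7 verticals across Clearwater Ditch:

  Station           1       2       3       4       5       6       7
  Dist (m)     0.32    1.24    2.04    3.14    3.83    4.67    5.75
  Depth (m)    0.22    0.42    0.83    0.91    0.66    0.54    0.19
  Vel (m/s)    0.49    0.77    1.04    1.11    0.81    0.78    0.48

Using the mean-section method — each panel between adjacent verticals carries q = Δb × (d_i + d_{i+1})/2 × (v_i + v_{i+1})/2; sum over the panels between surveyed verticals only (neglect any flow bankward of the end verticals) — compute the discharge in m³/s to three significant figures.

Panel 1-2: Δb = 0.92 m, d̄ = (0.22+0.42)/2 = 0.32, v̄ = (0.49+0.77)/2 = 0.63 → q = 0.92×0.32×0.63 = 0.1855 m³/s
Panel 2-3: Δb = 0.8 m, d̄ = (0.42+0.83)/2 = 0.625, v̄ = (0.77+1.04)/2 = 0.905 → q = 0.8×0.625×0.905 = 0.4525 m³/s
Panel 3-4: Δb = 1.1 m, d̄ = (0.83+0.91)/2 = 0.87, v̄ = (1.04+1.11)/2 = 1.075 → q = 1.1×0.87×1.075 = 1.029 m³/s
Panel 4-5: Δb = 0.69 m, d̄ = (0.91+0.66)/2 = 0.785, v̄ = (1.11+0.81)/2 = 0.96 → q = 0.69×0.785×0.96 = 0.5200 m³/s
Panel 5-6: Δb = 0.84 m, d̄ = (0.66+0.54)/2 = 0.6, v̄ = (0.81+0.78)/2 = 0.795 → q = 0.84×0.6×0.795 = 0.4007 m³/s
Panel 6-7: Δb = 1.08 m, d̄ = (0.54+0.19)/2 = 0.365, v̄ = (0.78+0.48)/2 = 0.63 → q = 1.08×0.365×0.63 = 0.2483 m³/s
Q = Σ q = 2.836 m³/s

2.84 m³/s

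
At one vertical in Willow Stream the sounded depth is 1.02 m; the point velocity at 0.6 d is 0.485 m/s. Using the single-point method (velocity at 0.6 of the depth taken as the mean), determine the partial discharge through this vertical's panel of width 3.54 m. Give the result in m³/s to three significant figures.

1.75 m³/s

v̄ = v₀.₆ = 0.485 m/s
q = v̄ × d × w = 0.4850 × 1.02 × 3.54 = 1.751 m³/s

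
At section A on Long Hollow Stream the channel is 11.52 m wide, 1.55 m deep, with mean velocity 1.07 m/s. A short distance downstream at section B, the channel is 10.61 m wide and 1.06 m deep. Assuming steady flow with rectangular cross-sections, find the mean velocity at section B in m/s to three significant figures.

1.70 m/s

Q = A₁V₁ = (11.52×1.55) × 1.07 = 19.11 m³/s
A₂ = 10.61 × 1.06 = 11.25 m²
V₂ = Q/A₂ = 19.11/11.25 = 1.699 m/s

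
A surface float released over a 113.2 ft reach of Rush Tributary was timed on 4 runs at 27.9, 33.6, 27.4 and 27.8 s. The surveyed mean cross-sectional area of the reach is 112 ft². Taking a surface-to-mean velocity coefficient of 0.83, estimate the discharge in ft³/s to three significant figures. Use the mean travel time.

361 ft³/s

t̄ = (27.9 + 33.6 + 27.4 + 27.8) / 4 = 29.175 s
v_surface = L / t̄ = 113.2 / 29.175 = 3.880 ft/s
v_mean = 0.83 × 3.880 = 3.220 ft/s
Q = A × v_mean = 112 × 3.220 = 360.7 ft³/s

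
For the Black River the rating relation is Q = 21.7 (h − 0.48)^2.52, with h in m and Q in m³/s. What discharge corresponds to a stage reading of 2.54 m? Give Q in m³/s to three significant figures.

Q = 21.7 × (2.54 − 0.48)^2.52 = 21.7 × 2.06^2.52 = 134.1 m³/s

134 m³/s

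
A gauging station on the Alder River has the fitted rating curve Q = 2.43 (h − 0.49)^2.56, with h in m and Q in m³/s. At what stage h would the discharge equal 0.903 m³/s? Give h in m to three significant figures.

h − h₀ = (Q/C)^(1/b) = (0.903/2.43)^(1/2.56) = 0.6793 m
h = 0.49 + 0.6793 = 1.169 m

1.17 m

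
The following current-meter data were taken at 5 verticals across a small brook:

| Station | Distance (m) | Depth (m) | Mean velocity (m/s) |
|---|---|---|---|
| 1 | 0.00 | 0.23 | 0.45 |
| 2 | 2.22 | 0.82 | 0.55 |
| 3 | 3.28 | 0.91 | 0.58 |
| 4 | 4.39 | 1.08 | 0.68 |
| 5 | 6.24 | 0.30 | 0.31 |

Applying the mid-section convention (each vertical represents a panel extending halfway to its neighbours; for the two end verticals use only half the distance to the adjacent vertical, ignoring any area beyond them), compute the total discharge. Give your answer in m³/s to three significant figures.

w_1 = (2.22 − 0.00)/2 = 1.11 m; q_1 = 0.45 × 0.23 × 1.11 = 0.1149 m³/s
w_2 = (3.28 − 0.00)/2 = 1.64 m; q_2 = 0.55 × 0.82 × 1.64 = 0.7396 m³/s
w_3 = (4.39 − 2.22)/2 = 1.085 m; q_3 = 0.58 × 0.91 × 1.085 = 0.5727 m³/s
w_4 = (6.24 − 3.28)/2 = 1.48 m; q_4 = 0.68 × 1.08 × 1.48 = 1.087 m³/s
w_5 = (6.24 − 4.39)/2 = 0.925 m; q_5 = 0.31 × 0.30 × 0.925 = 0.08603 m³/s
Q = Σ qᵢ = 2.600 m³/s

2.60 m³/s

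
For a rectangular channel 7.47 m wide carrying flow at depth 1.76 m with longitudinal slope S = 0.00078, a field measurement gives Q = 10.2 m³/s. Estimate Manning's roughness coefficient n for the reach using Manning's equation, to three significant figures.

A = b·y = 7.47 × 1.76 = 13.15 m²
P = b + 2y = 7.47 + 2×1.76 = 10.99 m
R = A/P = 13.15/10.99 = 1.196 m
n = (1/Q)·A·R^(2/3)·S^(1/2) = (1/10.2) × 13.15 × 1.127 × 0.02793 = 0.04057

0.0406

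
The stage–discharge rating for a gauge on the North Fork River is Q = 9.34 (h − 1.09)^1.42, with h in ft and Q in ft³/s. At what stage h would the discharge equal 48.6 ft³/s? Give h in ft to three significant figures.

h − h₀ = (Q/C)^(1/b) = (48.6/9.34)^(1/1.42) = 3.195 ft
h = 1.09 + 3.195 = 4.285 ft

4.28 ft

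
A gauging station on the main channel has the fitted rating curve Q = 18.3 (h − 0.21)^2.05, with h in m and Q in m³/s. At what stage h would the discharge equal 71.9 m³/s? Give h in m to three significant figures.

2.16 m

h − h₀ = (Q/C)^(1/b) = (71.9/18.3)^(1/2.05) = 1.949 m
h = 0.21 + 1.949 = 2.159 m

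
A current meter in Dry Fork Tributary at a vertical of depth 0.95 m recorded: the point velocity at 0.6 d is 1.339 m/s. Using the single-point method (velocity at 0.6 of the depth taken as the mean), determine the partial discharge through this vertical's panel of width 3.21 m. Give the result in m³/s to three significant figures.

4.08 m³/s

v̄ = v₀.₆ = 1.339 m/s
q = v̄ × d × w = 1.339 × 0.95 × 3.21 = 4.083 m³/s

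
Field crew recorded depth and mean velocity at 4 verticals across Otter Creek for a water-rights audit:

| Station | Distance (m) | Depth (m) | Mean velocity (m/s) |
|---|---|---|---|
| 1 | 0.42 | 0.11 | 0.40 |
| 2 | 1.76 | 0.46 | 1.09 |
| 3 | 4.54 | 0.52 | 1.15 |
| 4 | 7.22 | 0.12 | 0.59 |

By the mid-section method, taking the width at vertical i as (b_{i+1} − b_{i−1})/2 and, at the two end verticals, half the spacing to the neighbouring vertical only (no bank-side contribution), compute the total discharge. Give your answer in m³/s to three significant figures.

2.79 m³/s

w_1 = (1.76 − 0.42)/2 = 0.67 m; q_1 = 0.40 × 0.11 × 0.67 = 0.02948 m³/s
w_2 = (4.54 − 0.42)/2 = 2.06 m; q_2 = 1.09 × 0.46 × 2.06 = 1.033 m³/s
w_3 = (7.22 − 1.76)/2 = 2.73 m; q_3 = 1.15 × 0.52 × 2.73 = 1.633 m³/s
w_4 = (7.22 − 4.54)/2 = 1.34 m; q_4 = 0.59 × 0.12 × 1.34 = 0.09487 m³/s
Q = Σ qᵢ = 2.790 m³/s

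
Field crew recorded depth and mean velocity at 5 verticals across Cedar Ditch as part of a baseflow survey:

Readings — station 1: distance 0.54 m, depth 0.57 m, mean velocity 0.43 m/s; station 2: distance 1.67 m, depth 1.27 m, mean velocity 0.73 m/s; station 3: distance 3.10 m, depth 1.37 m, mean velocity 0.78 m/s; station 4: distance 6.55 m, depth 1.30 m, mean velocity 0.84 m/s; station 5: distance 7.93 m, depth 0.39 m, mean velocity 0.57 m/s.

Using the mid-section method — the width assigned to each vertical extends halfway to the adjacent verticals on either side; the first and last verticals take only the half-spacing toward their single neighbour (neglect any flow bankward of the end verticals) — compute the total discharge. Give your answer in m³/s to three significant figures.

6.72 m³/s

w_1 = (1.67 − 0.54)/2 = 0.565 m; q_1 = 0.43 × 0.57 × 0.565 = 0.1385 m³/s
w_2 = (3.10 − 0.54)/2 = 1.28 m; q_2 = 0.73 × 1.27 × 1.28 = 1.187 m³/s
w_3 = (6.55 − 1.67)/2 = 2.44 m; q_3 = 0.78 × 1.37 × 2.44 = 2.607 m³/s
w_4 = (7.93 − 3.10)/2 = 2.415 m; q_4 = 0.84 × 1.30 × 2.415 = 2.637 m³/s
w_5 = (7.93 − 6.55)/2 = 0.69 m; q_5 = 0.57 × 0.39 × 0.69 = 0.1534 m³/s
Q = Σ qᵢ = 6.723 m³/s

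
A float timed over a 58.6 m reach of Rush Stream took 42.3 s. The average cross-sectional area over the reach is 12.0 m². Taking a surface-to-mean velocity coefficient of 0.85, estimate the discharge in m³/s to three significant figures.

14.1 m³/s

v_surface = L / t̄ = 58.6 / 42.3 = 1.385 m/s
v_mean = 0.85 × 1.385 = 1.178 m/s
Q = A × v_mean = 12.0 × 1.178 = 14.13 m³/s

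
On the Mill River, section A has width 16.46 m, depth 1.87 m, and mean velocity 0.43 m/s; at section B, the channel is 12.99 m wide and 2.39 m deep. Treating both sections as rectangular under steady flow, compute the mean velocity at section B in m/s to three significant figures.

Q = A₁V₁ = (16.46×1.87) × 0.43 = 13.24 m³/s
A₂ = 12.99 × 2.39 = 31.05 m²
V₂ = Q/A₂ = 13.24/31.05 = 0.4263 m/s

0.426 m/s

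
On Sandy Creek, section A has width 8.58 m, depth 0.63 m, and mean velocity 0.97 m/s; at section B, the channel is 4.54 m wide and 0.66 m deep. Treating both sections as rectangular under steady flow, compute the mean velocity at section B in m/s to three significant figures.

Q = A₁V₁ = (8.58×0.63) × 0.97 = 5.243 m³/s
A₂ = 4.54 × 0.66 = 2.996 m²
V₂ = Q/A₂ = 5.243/2.996 = 1.750 m/s

1.75 m/s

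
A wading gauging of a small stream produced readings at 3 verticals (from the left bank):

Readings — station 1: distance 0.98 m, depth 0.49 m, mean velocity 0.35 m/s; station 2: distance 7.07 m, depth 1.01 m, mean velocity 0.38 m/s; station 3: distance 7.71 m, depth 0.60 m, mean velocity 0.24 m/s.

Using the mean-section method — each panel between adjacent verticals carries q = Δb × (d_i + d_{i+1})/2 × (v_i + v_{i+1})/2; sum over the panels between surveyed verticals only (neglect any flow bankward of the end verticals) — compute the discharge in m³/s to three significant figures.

1.83 m³/s

Panel 1-2: Δb = 6.09 m, d̄ = (0.49+1.01)/2 = 0.75, v̄ = (0.35+0.38)/2 = 0.365 → q = 6.09×0.75×0.365 = 1.667 m³/s
Panel 2-3: Δb = 0.64 m, d̄ = (1.01+0.60)/2 = 0.805, v̄ = (0.38+0.24)/2 = 0.31 → q = 0.64×0.805×0.31 = 0.1597 m³/s
Q = Σ q = 1.827 m³/s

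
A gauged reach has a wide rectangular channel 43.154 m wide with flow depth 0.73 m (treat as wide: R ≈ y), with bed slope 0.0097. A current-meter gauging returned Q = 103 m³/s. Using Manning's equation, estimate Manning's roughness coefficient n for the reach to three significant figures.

0.0244

A = b·y = 43.154 × 0.73 = 31.50 m²
Wide channel: R ≈ y = 0.73 m
n = (1/Q)·A·R^(2/3)·S^(1/2) = (1/103) × 31.50 × 0.8107 × 0.09849 = 0.02442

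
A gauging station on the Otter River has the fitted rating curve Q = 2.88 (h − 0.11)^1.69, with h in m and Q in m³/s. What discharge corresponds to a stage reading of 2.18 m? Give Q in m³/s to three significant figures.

9.85 m³/s

Q = 2.88 × (2.18 − 0.11)^1.69 = 2.88 × 2.07^1.69 = 9.849 m³/s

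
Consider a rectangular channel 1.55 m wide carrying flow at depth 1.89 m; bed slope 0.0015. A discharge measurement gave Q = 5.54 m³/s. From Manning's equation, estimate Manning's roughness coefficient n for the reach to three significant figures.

0.0137

A = b·y = 1.55 × 1.89 = 2.930 m²
P = b + 2y = 1.55 + 2×1.89 = 5.330 m
R = A/P = 2.930/5.330 = 0.5496 m
n = (1/Q)·A·R^(2/3)·S^(1/2) = (1/5.54) × 2.930 × 0.6710 × 0.03873 = 0.01374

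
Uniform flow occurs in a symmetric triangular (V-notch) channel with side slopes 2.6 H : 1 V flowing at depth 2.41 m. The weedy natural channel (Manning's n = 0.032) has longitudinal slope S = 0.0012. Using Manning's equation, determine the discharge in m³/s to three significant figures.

17.7 m³/s

A = z·y² = 2.6×2.41² = 15.10 m²
P = 2y√(1+z²) = 2×2.41×√(1+2.6²) = 13.43 m
R = A/P = 15.10/13.43 = 1.125 m
Q = (1/n)·A·R^(2/3)·S^(1/2) = (1/0.032) × 15.10 × 1.125^(2/3) × 0.0012^(1/2) = 17.68 m³/s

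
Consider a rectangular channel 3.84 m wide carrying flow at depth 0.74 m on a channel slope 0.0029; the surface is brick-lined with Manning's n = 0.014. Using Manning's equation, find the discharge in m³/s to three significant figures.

7.20 m³/s

A = b·y = 3.84 × 0.74 = 2.842 m²
P = b + 2y = 3.84 + 2×0.74 = 5.320 m
R = A/P = 2.842/5.320 = 0.5341 m
Q = (1/n)·A·R^(2/3)·S^(1/2) = (1/0.014) × 2.842 × 0.5341^(2/3) × 0.0029^(1/2) = 7.196 m³/s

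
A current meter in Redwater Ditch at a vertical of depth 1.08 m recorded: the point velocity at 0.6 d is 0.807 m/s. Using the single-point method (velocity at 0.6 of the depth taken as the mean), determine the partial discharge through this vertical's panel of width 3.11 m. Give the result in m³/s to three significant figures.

2.71 m³/s

v̄ = v₀.₆ = 0.807 m/s
q = v̄ × d × w = 0.8070 × 1.08 × 3.11 = 2.711 m³/s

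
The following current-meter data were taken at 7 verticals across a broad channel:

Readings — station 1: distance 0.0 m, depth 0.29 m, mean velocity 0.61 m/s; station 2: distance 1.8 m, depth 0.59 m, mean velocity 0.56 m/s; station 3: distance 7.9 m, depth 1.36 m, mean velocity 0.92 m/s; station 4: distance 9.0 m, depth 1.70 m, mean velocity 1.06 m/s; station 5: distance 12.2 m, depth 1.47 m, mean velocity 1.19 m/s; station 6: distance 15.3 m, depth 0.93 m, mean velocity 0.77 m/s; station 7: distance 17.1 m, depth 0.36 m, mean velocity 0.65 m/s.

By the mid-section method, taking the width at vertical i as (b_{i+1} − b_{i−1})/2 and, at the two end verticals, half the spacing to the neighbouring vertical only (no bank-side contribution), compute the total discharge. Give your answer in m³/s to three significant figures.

17.3 m³/s

w_1 = (1.8 − 0.0)/2 = 0.9 m; q_1 = 0.61 × 0.29 × 0.9 = 0.1592 m³/s
w_2 = (7.9 − 0.0)/2 = 3.95 m; q_2 = 0.56 × 0.59 × 3.95 = 1.305 m³/s
w_3 = (9.0 − 1.8)/2 = 3.6 m; q_3 = 0.92 × 1.36 × 3.6 = 4.504 m³/s
w_4 = (12.2 − 7.9)/2 = 2.15 m; q_4 = 1.06 × 1.70 × 2.15 = 3.874 m³/s
w_5 = (15.3 − 9.0)/2 = 3.15 m; q_5 = 1.19 × 1.47 × 3.15 = 5.510 m³/s
w_6 = (17.1 − 12.2)/2 = 2.45 m; q_6 = 0.77 × 0.93 × 2.45 = 1.754 m³/s
w_7 = (17.1 − 15.3)/2 = 0.9 m; q_7 = 0.65 × 0.36 × 0.9 = 0.2106 m³/s
Q = Σ qᵢ = 17.32 m³/s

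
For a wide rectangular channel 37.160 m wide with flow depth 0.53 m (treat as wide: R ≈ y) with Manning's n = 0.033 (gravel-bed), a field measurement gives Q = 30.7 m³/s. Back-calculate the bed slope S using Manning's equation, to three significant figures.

A = b·y = 37.160 × 0.53 = 19.69 m²
Wide channel: R ≈ y = 0.53 m
S = (Q·n / (1·A·R^(2/3)))² = (30.7×0.033 / (1×19.69×0.6549))² = 0.006169

0.00617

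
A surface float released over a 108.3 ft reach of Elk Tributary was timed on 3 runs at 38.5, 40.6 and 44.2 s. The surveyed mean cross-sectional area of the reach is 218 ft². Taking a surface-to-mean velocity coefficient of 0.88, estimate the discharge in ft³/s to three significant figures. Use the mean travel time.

t̄ = (38.5 + 40.6 + 44.2) / 3 = 41.1 s
v_surface = L / t̄ = 108.3 / 41.1 = 2.635 ft/s
v_mean = 0.88 × 2.635 = 2.319 ft/s
Q = A × v_mean = 218 × 2.319 = 505.5 ft³/s

506 ft³/s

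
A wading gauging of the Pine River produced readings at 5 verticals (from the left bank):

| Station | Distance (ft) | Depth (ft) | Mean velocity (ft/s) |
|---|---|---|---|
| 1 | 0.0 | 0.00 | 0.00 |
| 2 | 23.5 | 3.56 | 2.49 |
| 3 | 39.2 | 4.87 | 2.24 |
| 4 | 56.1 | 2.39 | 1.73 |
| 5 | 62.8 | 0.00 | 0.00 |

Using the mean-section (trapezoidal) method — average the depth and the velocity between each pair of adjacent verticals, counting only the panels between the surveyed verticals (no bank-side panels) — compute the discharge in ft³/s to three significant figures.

Panel 1-2: Δb = 23.5 ft, d̄ = (0.00+3.56)/2 = 1.78, v̄ = (0.00+2.49)/2 = 1.245 → q = 23.5×1.78×1.245 = 52.08 ft³/s
Panel 2-3: Δb = 15.7 ft, d̄ = (3.56+4.87)/2 = 4.215, v̄ = (2.49+2.24)/2 = 2.365 → q = 15.7×4.215×2.365 = 156.5 ft³/s
Panel 3-4: Δb = 16.9 ft, d̄ = (4.87+2.39)/2 = 3.63, v̄ = (2.24+1.73)/2 = 1.985 → q = 16.9×3.63×1.985 = 121.8 ft³/s
Panel 4-5: Δb = 6.7 ft, d̄ = (2.39+0.00)/2 = 1.195, v̄ = (1.73+0.00)/2 = 0.865 → q = 6.7×1.195×0.865 = 6.926 ft³/s
Q = Σ q = 337.3 ft³/s

337 ft³/s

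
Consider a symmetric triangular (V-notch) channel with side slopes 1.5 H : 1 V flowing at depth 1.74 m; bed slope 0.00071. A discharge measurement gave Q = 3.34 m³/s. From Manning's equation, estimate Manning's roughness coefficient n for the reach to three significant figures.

A = z·y² = 1.5×1.74² = 4.541 m²
P = 2y√(1+z²) = 2×1.74×√(1+1.5²) = 6.274 m
R = A/P = 4.541/6.274 = 0.7239 m
n = (1/Q)·A·R^(2/3)·S^(1/2) = (1/3.34) × 4.541 × 0.8062 × 0.02665 = 0.02921

0.0292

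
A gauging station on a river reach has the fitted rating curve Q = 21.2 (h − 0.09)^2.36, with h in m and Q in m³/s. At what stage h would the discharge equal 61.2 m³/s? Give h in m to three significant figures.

h − h₀ = (Q/C)^(1/b) = (61.2/21.2)^(1/2.36) = 1.567 m
h = 0.09 + 1.567 = 1.657 m

1.66 m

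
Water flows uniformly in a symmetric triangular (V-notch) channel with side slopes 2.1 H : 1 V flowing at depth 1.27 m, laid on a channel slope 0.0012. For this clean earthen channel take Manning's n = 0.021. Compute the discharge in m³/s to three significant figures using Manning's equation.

3.86 m³/s

A = z·y² = 2.1×1.27² = 3.387 m²
P = 2y√(1+z²) = 2×1.27×√(1+2.1²) = 5.908 m
R = A/P = 3.387/5.908 = 0.5733 m
Q = (1/n)·A·R^(2/3)·S^(1/2) = (1/0.021) × 3.387 × 0.5733^(2/3) × 0.0012^(1/2) = 3.856 m³/s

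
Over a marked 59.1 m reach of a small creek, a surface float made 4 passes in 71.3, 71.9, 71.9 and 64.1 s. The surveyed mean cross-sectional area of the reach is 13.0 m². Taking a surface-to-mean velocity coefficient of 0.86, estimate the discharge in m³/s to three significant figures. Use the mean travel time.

9.47 m³/s

t̄ = (71.3 + 71.9 + 71.9 + 64.1) / 4 = 69.8 s
v_surface = L / t̄ = 59.1 / 69.8 = 0.8467 m/s
v_mean = 0.86 × 0.8467 = 0.7282 m/s
Q = A × v_mean = 13.0 × 0.7282 = 9.466 m³/s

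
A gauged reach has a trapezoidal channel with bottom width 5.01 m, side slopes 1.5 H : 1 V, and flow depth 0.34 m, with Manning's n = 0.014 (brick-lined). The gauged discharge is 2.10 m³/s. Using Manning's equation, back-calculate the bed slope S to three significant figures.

A = (b + z·y)·y = (5.01 + 1.5×0.34)×0.34 = 1.877 m²
P = b + 2y√(1+z²) = 5.01 + 2×0.34×√(1+1.5²) = 6.236 m
R = A/P = 1.877/6.236 = 0.3010 m
S = (Q·n / (1·A·R^(2/3)))² = (2.10×0.014 / (1×1.877×0.4491))² = 0.001217

0.00122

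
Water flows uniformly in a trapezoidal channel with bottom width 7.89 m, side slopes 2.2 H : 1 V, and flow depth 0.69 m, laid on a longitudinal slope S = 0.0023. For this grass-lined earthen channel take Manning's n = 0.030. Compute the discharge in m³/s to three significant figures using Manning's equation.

A = (b + z·y)·y = (7.89 + 2.2×0.69)×0.69 = 6.492 m²
P = b + 2y√(1+z²) = 7.89 + 2×0.69×√(1+2.2²) = 11.22 m
R = A/P = 6.492/11.22 = 0.5783 m
Q = (1/n)·A·R^(2/3)·S^(1/2) = (1/0.030) × 6.492 × 0.5783^(2/3) × 0.0023^(1/2) = 7.203 m³/s

7.20 m³/s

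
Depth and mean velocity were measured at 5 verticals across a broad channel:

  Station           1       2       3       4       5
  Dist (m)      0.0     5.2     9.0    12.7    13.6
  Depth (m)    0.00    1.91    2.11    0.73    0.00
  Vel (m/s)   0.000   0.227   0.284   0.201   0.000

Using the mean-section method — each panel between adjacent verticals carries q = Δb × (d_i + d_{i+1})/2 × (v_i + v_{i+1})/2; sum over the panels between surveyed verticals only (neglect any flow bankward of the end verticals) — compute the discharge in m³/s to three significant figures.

Panel 1-2: Δb = 5.2 m, d̄ = (0.00+1.91)/2 = 0.955, v̄ = (0.000+0.227)/2 = 0.1135 → q = 5.2×0.955×0.1135 = 0.5636 m³/s
Panel 2-3: Δb = 3.8 m, d̄ = (1.91+2.11)/2 = 2.01, v̄ = (0.227+0.284)/2 = 0.2555 → q = 3.8×2.01×0.2555 = 1.952 m³/s
Panel 3-4: Δb = 3.7 m, d̄ = (2.11+0.73)/2 = 1.42, v̄ = (0.284+0.201)/2 = 0.2425 → q = 3.7×1.42×0.2425 = 1.274 m³/s
Panel 4-5: Δb = 0.9 m, d̄ = (0.73+0.00)/2 = 0.365, v̄ = (0.201+0.000)/2 = 0.1005 → q = 0.9×0.365×0.1005 = 0.03301 m³/s
Q = Σ q = 3.822 m³/s

3.82 m³/s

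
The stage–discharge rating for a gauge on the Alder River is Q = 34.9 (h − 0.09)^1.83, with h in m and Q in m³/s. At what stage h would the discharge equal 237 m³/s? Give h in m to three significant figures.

2.94 m

h − h₀ = (Q/C)^(1/b) = (237/34.9)^(1/1.83) = 2.848 m
h = 0.09 + 2.848 = 2.938 m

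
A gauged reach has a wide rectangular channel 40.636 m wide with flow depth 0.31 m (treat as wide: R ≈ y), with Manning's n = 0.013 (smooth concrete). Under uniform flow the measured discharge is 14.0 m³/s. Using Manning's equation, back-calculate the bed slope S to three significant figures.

0.000995

A = b·y = 40.636 × 0.31 = 12.60 m²
Wide channel: R ≈ y = 0.31 m
S = (Q·n / (1·A·R^(2/3)))² = (14.0×0.013 / (1×12.60×0.4580))² = 0.0009949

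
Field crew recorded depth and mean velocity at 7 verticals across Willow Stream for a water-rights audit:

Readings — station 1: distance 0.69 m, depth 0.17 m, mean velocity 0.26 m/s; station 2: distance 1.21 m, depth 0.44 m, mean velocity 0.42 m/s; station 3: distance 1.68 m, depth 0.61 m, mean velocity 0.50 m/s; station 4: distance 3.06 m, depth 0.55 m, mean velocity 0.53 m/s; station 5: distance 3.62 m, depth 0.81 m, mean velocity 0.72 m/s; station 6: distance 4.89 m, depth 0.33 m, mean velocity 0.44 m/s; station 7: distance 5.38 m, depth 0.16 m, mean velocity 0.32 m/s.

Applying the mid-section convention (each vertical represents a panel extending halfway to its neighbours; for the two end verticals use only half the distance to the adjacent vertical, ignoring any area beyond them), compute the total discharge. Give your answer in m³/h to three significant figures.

w_1 = (1.21 − 0.69)/2 = 0.26 m; q_1 = 0.26 × 0.17 × 0.26 = 0.01149 m³/s
w_2 = (1.68 − 0.69)/2 = 0.495 m; q_2 = 0.42 × 0.44 × 0.495 = 0.09148 m³/s
w_3 = (3.06 − 1.21)/2 = 0.925 m; q_3 = 0.50 × 0.61 × 0.925 = 0.2821 m³/s
w_4 = (3.62 − 1.68)/2 = 0.97 m; q_4 = 0.53 × 0.55 × 0.97 = 0.2828 m³/s
w_5 = (4.89 − 3.06)/2 = 0.915 m; q_5 = 0.72 × 0.81 × 0.915 = 0.5336 m³/s
w_6 = (5.38 − 3.62)/2 = 0.88 m; q_6 = 0.44 × 0.33 × 0.88 = 0.1278 m³/s
w_7 = (5.38 − 4.89)/2 = 0.245 m; q_7 = 0.32 × 0.16 × 0.245 = 0.01254 m³/s
Q = Σ qᵢ = 1.342 m³/s
= 1.342 × 3600 = 4830 m³/h

4830 m³/h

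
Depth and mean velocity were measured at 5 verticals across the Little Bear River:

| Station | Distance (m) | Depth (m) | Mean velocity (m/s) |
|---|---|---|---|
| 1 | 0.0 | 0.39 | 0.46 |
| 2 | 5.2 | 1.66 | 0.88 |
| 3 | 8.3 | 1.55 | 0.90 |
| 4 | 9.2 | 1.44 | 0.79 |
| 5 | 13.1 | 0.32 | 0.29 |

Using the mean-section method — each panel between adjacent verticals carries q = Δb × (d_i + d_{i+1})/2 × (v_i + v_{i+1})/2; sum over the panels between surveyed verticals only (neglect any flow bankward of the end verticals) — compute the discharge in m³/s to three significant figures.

Panel 1-2: Δb = 5.2 m, d̄ = (0.39+1.66)/2 = 1.025, v̄ = (0.46+0.88)/2 = 0.67 → q = 5.2×1.025×0.67 = 3.571 m³/s
Panel 2-3: Δb = 3.1 m, d̄ = (1.66+1.55)/2 = 1.605, v̄ = (0.88+0.90)/2 = 0.89 → q = 3.1×1.605×0.89 = 4.428 m³/s
Panel 3-4: Δb = 0.9 m, d̄ = (1.55+1.44)/2 = 1.495, v̄ = (0.90+0.79)/2 = 0.845 → q = 0.9×1.495×0.845 = 1.137 m³/s
Panel 4-5: Δb = 3.9 m, d̄ = (1.44+0.32)/2 = 0.88, v̄ = (0.79+0.29)/2 = 0.54 → q = 3.9×0.88×0.54 = 1.853 m³/s
Q = Σ q = 10.99 m³/s

11.0 m³/s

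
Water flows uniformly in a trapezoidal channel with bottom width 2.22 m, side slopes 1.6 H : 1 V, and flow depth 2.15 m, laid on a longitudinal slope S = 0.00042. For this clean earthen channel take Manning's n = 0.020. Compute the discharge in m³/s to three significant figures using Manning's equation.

13.9 m³/s

A = (b + z·y)·y = (2.22 + 1.6×2.15)×2.15 = 12.17 m²
P = b + 2y√(1+z²) = 2.22 + 2×2.15×√(1+1.6²) = 10.33 m
R = A/P = 12.17/10.33 = 1.178 m
Q = (1/n)·A·R^(2/3)·S^(1/2) = (1/0.020) × 12.17 × 1.178^(2/3) × 0.00042^(1/2) = 13.91 m³/s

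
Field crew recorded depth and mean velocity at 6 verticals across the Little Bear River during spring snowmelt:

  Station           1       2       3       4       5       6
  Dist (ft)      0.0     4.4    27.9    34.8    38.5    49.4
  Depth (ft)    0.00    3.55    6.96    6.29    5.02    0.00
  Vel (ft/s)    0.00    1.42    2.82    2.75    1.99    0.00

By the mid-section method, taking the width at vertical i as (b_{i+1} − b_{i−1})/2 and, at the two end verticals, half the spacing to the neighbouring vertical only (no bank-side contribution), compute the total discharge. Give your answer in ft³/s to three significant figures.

w_2 = (27.9 − 0.0)/2 = 13.95 ft; q_2 = 1.42 × 3.55 × 13.95 = 70.32 ft³/s
w_3 = (34.8 − 4.4)/2 = 15.2 ft; q_3 = 2.82 × 6.96 × 15.2 = 298.3 ft³/s
w_4 = (38.5 − 27.9)/2 = 5.3 ft; q_4 = 2.75 × 6.29 × 5.3 = 91.68 ft³/s
w_5 = (49.4 − 34.8)/2 = 7.3 ft; q_5 = 1.99 × 5.02 × 7.3 = 72.93 ft³/s
Stations 1, 6 contribute zero (depth or velocity is 0).
Q = Σ qᵢ = 533.3 ft³/s

533 ft³/s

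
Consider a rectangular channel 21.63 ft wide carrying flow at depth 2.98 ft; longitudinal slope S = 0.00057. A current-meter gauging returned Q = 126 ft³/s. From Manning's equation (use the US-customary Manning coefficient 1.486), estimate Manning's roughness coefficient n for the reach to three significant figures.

A = b·y = 21.63 × 2.98 = 64.46 ft²
P = b + 2y = 21.63 + 2×2.98 = 27.59 ft
R = A/P = 64.46/27.59 = 2.336 ft
n = (1.486/Q)·A·R^(2/3)·S^(1/2) = (1.486/126) × 64.46 × 1.761 × 0.02387 = 0.03196

0.0320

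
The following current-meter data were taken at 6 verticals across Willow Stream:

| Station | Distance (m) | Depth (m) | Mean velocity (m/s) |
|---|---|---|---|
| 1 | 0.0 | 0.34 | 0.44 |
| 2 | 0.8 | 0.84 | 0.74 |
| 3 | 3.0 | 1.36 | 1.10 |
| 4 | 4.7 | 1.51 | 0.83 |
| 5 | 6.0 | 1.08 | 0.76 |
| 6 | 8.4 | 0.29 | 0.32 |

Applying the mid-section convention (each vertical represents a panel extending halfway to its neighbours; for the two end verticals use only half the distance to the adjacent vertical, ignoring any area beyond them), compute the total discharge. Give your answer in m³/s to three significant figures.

w_1 = (0.8 − 0.0)/2 = 0.4 m; q_1 = 0.44 × 0.34 × 0.4 = 0.05984 m³/s
w_2 = (3.0 − 0.0)/2 = 1.5 m; q_2 = 0.74 × 0.84 × 1.5 = 0.9324 m³/s
w_3 = (4.7 − 0.8)/2 = 1.95 m; q_3 = 1.10 × 1.36 × 1.95 = 2.917 m³/s
w_4 = (6.0 − 3.0)/2 = 1.5 m; q_4 = 0.83 × 1.51 × 1.5 = 1.880 m³/s
w_5 = (8.4 − 4.7)/2 = 1.85 m; q_5 = 0.76 × 1.08 × 1.85 = 1.518 m³/s
w_6 = (8.4 − 6.0)/2 = 1.2 m; q_6 = 0.32 × 0.29 × 1.2 = 0.1114 m³/s
Q = Σ qᵢ = 7.419 m³/s

7.42 m³/s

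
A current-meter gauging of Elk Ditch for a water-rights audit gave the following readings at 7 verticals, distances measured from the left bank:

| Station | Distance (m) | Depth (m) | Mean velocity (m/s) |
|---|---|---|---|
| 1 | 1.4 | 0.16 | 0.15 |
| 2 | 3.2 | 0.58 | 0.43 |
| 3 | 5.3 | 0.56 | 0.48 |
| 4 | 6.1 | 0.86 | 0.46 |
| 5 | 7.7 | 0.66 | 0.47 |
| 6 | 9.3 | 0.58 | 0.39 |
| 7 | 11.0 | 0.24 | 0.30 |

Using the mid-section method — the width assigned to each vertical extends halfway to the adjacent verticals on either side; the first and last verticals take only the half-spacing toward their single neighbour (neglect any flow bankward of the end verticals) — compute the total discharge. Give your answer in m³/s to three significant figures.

w_1 = (3.2 − 1.4)/2 = 0.9 m; q_1 = 0.15 × 0.16 × 0.9 = 0.02160 m³/s
w_2 = (5.3 − 1.4)/2 = 1.95 m; q_2 = 0.43 × 0.58 × 1.95 = 0.4863 m³/s
w_3 = (6.1 − 3.2)/2 = 1.45 m; q_3 = 0.48 × 0.56 × 1.45 = 0.3898 m³/s
w_4 = (7.7 − 5.3)/2 = 1.2 m; q_4 = 0.46 × 0.86 × 1.2 = 0.4747 m³/s
w_5 = (9.3 − 6.1)/2 = 1.6 m; q_5 = 0.47 × 0.66 × 1.6 = 0.4963 m³/s
w_6 = (11.0 − 7.7)/2 = 1.65 m; q_6 = 0.39 × 0.58 × 1.65 = 0.3732 m³/s
w_7 = (11.0 − 9.3)/2 = 0.85 m; q_7 = 0.30 × 0.24 × 0.85 = 0.06120 m³/s
Q = Σ qᵢ = 2.303 m³/s

2.30 m³/s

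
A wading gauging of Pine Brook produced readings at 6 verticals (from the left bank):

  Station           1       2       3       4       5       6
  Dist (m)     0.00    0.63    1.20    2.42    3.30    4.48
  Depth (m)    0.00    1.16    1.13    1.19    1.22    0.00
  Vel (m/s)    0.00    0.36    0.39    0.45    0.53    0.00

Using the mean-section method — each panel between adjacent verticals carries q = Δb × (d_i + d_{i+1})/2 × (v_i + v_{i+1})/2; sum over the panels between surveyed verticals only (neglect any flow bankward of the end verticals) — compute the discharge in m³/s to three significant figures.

Panel 1-2: Δb = 0.63 m, d̄ = (0.00+1.16)/2 = 0.58, v̄ = (0.00+0.36)/2 = 0.18 → q = 0.63×0.58×0.18 = 0.06577 m³/s
Panel 2-3: Δb = 0.57 m, d̄ = (1.16+1.13)/2 = 1.145, v̄ = (0.36+0.39)/2 = 0.375 → q = 0.57×1.145×0.375 = 0.2447 m³/s
Panel 3-4: Δb = 1.22 m, d̄ = (1.13+1.19)/2 = 1.16, v̄ = (0.39+0.45)/2 = 0.42 → q = 1.22×1.16×0.42 = 0.5944 m³/s
Panel 4-5: Δb = 0.88 m, d̄ = (1.19+1.22)/2 = 1.205, v̄ = (0.45+0.53)/2 = 0.49 → q = 0.88×1.205×0.49 = 0.5196 m³/s
Panel 5-6: Δb = 1.18 m, d̄ = (1.22+0.00)/2 = 0.61, v̄ = (0.53+0.00)/2 = 0.265 → q = 1.18×0.61×0.265 = 0.1907 m³/s
Q = Σ q = 1.615 m³/s

1.62 m³/s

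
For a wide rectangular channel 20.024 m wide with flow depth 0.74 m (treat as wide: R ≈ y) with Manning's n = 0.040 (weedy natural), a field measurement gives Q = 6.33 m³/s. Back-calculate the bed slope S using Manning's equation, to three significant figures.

0.000436

A = b·y = 20.024 × 0.74 = 14.82 m²
Wide channel: R ≈ y = 0.74 m
S = (Q·n / (1·A·R^(2/3)))² = (6.33×0.040 / (1×14.82×0.8181))² = 0.0004362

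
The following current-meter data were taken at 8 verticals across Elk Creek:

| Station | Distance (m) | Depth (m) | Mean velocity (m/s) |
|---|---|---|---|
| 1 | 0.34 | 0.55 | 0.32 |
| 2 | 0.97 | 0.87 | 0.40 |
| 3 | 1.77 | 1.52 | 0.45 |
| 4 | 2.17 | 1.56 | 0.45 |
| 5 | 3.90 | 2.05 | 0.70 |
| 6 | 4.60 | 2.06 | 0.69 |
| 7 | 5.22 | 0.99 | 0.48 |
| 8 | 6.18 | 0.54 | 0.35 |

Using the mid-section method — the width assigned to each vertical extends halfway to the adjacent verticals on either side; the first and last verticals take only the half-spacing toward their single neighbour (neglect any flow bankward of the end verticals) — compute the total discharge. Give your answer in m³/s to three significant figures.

4.61 m³/s

w_1 = (0.97 − 0.34)/2 = 0.315 m; q_1 = 0.32 × 0.55 × 0.315 = 0.05544 m³/s
w_2 = (1.77 − 0.34)/2 = 0.715 m; q_2 = 0.40 × 0.87 × 0.715 = 0.2488 m³/s
w_3 = (2.17 − 0.97)/2 = 0.6 m; q_3 = 0.45 × 1.52 × 0.6 = 0.4104 m³/s
w_4 = (3.90 − 1.77)/2 = 1.065 m; q_4 = 0.45 × 1.56 × 1.065 = 0.7476 m³/s
w_5 = (4.60 − 2.17)/2 = 1.215 m; q_5 = 0.70 × 2.05 × 1.215 = 1.744 m³/s
w_6 = (5.22 − 3.90)/2 = 0.66 m; q_6 = 0.69 × 2.06 × 0.66 = 0.9381 m³/s
w_7 = (6.18 − 4.60)/2 = 0.79 m; q_7 = 0.48 × 0.99 × 0.79 = 0.3754 m³/s
w_8 = (6.18 − 5.22)/2 = 0.48 m; q_8 = 0.35 × 0.54 × 0.48 = 0.09072 m³/s
Q = Σ qᵢ = 4.610 m³/s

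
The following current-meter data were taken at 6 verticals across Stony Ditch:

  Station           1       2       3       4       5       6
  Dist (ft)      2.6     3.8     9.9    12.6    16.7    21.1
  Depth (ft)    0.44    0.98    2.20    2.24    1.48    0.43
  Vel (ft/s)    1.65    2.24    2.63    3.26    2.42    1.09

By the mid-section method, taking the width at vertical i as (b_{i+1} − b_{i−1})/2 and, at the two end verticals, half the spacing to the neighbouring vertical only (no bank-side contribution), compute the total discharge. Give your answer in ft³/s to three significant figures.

w_1 = (3.8 − 2.6)/2 = 0.6 ft; q_1 = 1.65 × 0.44 × 0.6 = 0.4356 ft³/s
w_2 = (9.9 − 2.6)/2 = 3.65 ft; q_2 = 2.24 × 0.98 × 3.65 = 8.012 ft³/s
w_3 = (12.6 − 3.8)/2 = 4.4 ft; q_3 = 2.63 × 2.20 × 4.4 = 25.46 ft³/s
w_4 = (16.7 − 9.9)/2 = 3.4 ft; q_4 = 3.26 × 2.24 × 3.4 = 24.83 ft³/s
w_5 = (21.1 − 12.6)/2 = 4.25 ft; q_5 = 2.42 × 1.48 × 4.25 = 15.22 ft³/s
w_6 = (21.1 − 16.7)/2 = 2.2 ft; q_6 = 1.09 × 0.43 × 2.2 = 1.031 ft³/s
Q = Σ qᵢ = 74.99 ft³/s

75.0 ft³/s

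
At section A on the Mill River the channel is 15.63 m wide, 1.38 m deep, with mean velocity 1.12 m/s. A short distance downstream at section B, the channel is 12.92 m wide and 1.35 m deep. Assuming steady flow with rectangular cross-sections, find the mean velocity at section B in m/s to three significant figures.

1.39 m/s

Q = A₁V₁ = (15.63×1.38) × 1.12 = 24.16 m³/s
A₂ = 12.92 × 1.35 = 17.44 m²
V₂ = Q/A₂ = 24.16/17.44 = 1.385 m/s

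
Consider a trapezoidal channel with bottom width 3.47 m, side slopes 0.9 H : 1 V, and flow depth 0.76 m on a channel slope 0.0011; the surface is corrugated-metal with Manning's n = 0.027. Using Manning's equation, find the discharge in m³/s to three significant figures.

2.67 m³/s

A = (b + z·y)·y = (3.47 + 0.9×0.76)×0.76 = 3.157 m²
P = b + 2y√(1+z²) = 3.47 + 2×0.76×√(1+0.9²) = 5.515 m
R = A/P = 3.157/5.515 = 0.5725 m
Q = (1/n)·A·R^(2/3)·S^(1/2) = (1/0.027) × 3.157 × 0.5725^(2/3) × 0.0011^(1/2) = 2.674 m³/s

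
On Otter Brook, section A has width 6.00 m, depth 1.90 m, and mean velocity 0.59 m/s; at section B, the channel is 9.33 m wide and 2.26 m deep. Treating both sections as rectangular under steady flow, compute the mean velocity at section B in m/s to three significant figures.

0.319 m/s

Q = A₁V₁ = (6.00×1.90) × 0.59 = 6.726 m³/s
A₂ = 9.33 × 2.26 = 21.09 m²
V₂ = Q/A₂ = 6.726/21.09 = 0.3190 m/s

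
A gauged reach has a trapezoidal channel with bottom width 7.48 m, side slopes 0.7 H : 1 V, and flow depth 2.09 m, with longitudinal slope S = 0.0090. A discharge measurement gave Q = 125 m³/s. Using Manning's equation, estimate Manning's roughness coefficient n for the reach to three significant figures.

0.0185

A = (b + z·y)·y = (7.48 + 0.7×2.09)×2.09 = 18.69 m²
P = b + 2y√(1+z²) = 7.48 + 2×2.09×√(1+0.7²) = 12.58 m
R = A/P = 18.69/12.58 = 1.485 m
n = (1/Q)·A·R^(2/3)·S^(1/2) = (1/125) × 18.69 × 1.302 × 0.09487 = 0.01847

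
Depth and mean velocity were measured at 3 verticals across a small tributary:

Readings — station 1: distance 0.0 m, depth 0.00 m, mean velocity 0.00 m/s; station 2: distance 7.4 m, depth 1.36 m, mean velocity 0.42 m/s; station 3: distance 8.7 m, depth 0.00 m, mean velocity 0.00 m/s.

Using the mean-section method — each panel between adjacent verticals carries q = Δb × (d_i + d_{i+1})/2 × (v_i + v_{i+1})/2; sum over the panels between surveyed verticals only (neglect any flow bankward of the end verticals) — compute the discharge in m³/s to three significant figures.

Panel 1-2: Δb = 7.4 m, d̄ = (0.00+1.36)/2 = 0.68, v̄ = (0.00+0.42)/2 = 0.21 → q = 7.4×0.68×0.21 = 1.057 m³/s
Panel 2-3: Δb = 1.3 m, d̄ = (1.36+0.00)/2 = 0.68, v̄ = (0.42+0.00)/2 = 0.21 → q = 1.3×0.68×0.21 = 0.1856 m³/s
Q = Σ q = 1.242 m³/s

1.24 m³/s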